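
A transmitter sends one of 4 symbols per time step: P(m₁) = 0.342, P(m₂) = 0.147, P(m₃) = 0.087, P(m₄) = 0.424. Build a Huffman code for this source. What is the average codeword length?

1.81 bits/symbol

Repeatedly combine the two least-probable nodes; the expected code length is the sum of the merged weights.
merge 87/1000 + 147/1000 → 117/500
merge 117/500 + 171/500 → 72/125
merge 53/125 + 72/125 → 1
L = 117/500 + 72/125 + 1 = 181/100 = 1.81 bits/symbol.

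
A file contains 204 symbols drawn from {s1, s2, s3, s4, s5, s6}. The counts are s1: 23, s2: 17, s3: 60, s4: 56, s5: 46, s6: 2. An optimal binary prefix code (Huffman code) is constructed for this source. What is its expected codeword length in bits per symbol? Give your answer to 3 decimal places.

2.299 bits/symbol

Probabilities are the counts divided by 204.
Repeatedly combine the two least-probable nodes; the expected code length is the sum of the merged weights.
merge 1/102 + 1/12 → 19/204
merge 19/204 + 23/204 → 7/34
merge 7/34 + 23/102 → 22/51
merge 14/51 + 5/17 → 29/51
merge 22/51 + 29/51 → 1
L = 19/204 + 7/34 + 22/51 + 29/51 + 1 = 469/204 ≈ 2.299 bits/symbol.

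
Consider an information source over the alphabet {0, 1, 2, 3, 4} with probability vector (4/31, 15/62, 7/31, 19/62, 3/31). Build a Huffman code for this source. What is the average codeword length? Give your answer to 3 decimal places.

Repeatedly combine the two least-probable nodes; the expected code length is the sum of the merged weights.
merge 3/31 + 4/31 → 7/31
merge 7/31 + 7/31 → 14/31
merge 15/62 + 19/62 → 17/31
merge 14/31 + 17/31 → 1
L = 7/31 + 14/31 + 17/31 + 1 = 69/31 ≈ 2.226 bits/symbol.

2.226 bits/symbol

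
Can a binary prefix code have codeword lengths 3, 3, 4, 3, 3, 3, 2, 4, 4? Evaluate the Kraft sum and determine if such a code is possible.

With common denominator 2^4 = 16: Σ 2^(−ℓᵢ) = 2/16 + 2/16 + 1/16 + 2/16 + 2/16 + 2/16 + 4/16 + 1/16 + 1/16 = 17/16 = 1.0625.
Kraft's inequality requires Σ ≤ 1; here Σ = 1.0625 > 1, so no such prefix code exists.

1.0625; no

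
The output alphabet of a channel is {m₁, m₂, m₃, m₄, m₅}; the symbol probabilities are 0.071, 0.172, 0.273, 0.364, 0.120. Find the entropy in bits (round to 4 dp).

H = −Σ pᵢ log₂ pᵢ.
−0.071·log₂(0.071) = 0.2709
−0.172·log₂(0.172) = 0.4368
−0.273·log₂(0.273) = 0.5113
−0.364·log₂(0.364) = 0.5307
−0.120·log₂(0.120) = 0.3671
Sum ≈ 2.1168 → 2.1168 bits.

2.1168 bits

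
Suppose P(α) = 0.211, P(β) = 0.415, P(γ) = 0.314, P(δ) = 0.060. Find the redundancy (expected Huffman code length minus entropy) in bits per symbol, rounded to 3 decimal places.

Entropy H = −Σ p log₂ p ≈ 1.7685 bits.
Huffman merges: 3/50+211/1000→271/1000; 271/1000+157/500→117/200; 83/200+117/200→1. L = 232/125 ≈ 1.8560.
L − H = 1.8560 − 1.7685 = 0.088 bits.

0.088 bits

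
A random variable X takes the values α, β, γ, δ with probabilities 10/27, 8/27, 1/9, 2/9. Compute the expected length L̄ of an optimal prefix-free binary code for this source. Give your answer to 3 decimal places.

1.963 bits/symbol

Repeatedly combine the two least-probable nodes; the expected code length is the sum of the merged weights.
merge 1/9 + 2/9 → 1/3
merge 8/27 + 1/3 → 17/27
merge 10/27 + 17/27 → 1
L = 1/3 + 17/27 + 1 = 53/27 ≈ 1.963 bits/symbol.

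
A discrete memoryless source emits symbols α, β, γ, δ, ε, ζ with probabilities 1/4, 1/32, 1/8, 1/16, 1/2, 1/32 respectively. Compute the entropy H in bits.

Each probability is a power of 1/2, so log₂(1/p) is an integer.
H = Σ p·log₂(1/p) = 1/4·2 + 1/32·5 + 1/8·3 + 1/16·4 + 1/2·1 + 1/32·5 = 1.9375 bits.

1.9375 bits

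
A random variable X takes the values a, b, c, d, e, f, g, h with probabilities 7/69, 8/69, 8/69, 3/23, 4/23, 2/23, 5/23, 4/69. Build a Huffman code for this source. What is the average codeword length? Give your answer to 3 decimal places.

Repeatedly combine the two least-probable nodes; the expected code length is the sum of the merged weights.
merge 4/69 + 2/23 → 10/69
merge 7/69 + 8/69 → 5/23
merge 8/69 + 3/23 → 17/69
merge 10/69 + 4/23 → 22/69
merge 5/23 + 5/23 → 10/23
merge 17/69 + 22/69 → 13/23
merge 10/23 + 13/23 → 1
L = 10/69 + 5/23 + 17/69 + 22/69 + 10/23 + 13/23 + 1 = 202/69 ≈ 2.928 bits/symbol.

2.928 bits/symbol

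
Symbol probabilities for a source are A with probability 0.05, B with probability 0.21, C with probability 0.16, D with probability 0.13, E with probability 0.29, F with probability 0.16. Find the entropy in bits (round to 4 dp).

H = −Σ pᵢ log₂ pᵢ.
−0.05·log₂(0.05) = 0.2161
−0.21·log₂(0.21) = 0.4728
−0.16·log₂(0.16) = 0.4230
−0.13·log₂(0.13) = 0.3826
−0.29·log₂(0.29) = 0.5179
−0.16·log₂(0.16) = 0.4230
Sum ≈ 2.4355 → 2.4355 bits.

2.4355 bits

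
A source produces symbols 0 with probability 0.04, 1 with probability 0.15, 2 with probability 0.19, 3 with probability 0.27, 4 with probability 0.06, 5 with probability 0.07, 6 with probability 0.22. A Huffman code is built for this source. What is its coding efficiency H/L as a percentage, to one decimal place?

98.6%

Entropy H = −Σ p log₂ p ≈ 2.5542 bits.
Huffman merges: 1/25+3/50→1/10; 7/100+1/10→17/100; 3/20+17/100→8/25; 19/100+11/50→41/100; 27/100+8/25→59/100; 41/100+59/100→1. L = 259/100 ≈ 2.5900.
Efficiency = H/L = 2.5542/2.5900 = 98.6%.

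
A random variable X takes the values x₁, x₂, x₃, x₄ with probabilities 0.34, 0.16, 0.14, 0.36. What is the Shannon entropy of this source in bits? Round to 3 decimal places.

H = −Σ pᵢ log₂ pᵢ.
−0.34·log₂(0.34) = 0.5292
−0.16·log₂(0.16) = 0.4230
−0.14·log₂(0.14) = 0.3971
−0.36·log₂(0.36) = 0.5306
Sum ≈ 1.8799 → 1.880 bits.

1.880 bits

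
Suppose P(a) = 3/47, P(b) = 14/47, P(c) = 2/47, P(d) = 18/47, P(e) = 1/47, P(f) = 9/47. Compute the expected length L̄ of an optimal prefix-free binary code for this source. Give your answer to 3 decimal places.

Repeatedly combine the two least-probable nodes; the expected code length is the sum of the merged weights.
merge 1/47 + 2/47 → 3/47
merge 3/47 + 3/47 → 6/47
merge 6/47 + 9/47 → 15/47
merge 14/47 + 15/47 → 29/47
merge 18/47 + 29/47 → 1
L = 3/47 + 6/47 + 15/47 + 29/47 + 1 = 100/47 ≈ 2.128 bits/symbol.

2.128 bits/symbol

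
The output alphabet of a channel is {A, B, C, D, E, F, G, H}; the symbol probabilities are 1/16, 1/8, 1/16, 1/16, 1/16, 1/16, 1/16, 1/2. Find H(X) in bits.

2.375 bits

Each probability is a power of 1/2, so log₂(1/p) is an integer.
H = Σ p·log₂(1/p) = 1/16·4 + 1/8·3 + 1/16·4 + 1/16·4 + 1/16·4 + 1/16·4 + 1/16·4 + 1/2·1 = 2.375 bits.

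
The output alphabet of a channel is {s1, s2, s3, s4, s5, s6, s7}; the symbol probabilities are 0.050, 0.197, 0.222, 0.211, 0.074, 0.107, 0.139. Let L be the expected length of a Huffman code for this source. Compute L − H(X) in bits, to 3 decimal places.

0.039 bits

Entropy H = −Σ p log₂ p ≈ 2.6522 bits.
Huffman merges: 1/20+37/500→31/250; 107/1000+31/250→231/1000; 139/1000+197/1000→42/125; 211/1000+111/500→433/1000; 231/1000+42/125→567/1000; 433/1000+567/1000→1. L = 2691/1000 ≈ 2.6910.
L − H = 2.6910 − 2.6522 = 0.039 bits.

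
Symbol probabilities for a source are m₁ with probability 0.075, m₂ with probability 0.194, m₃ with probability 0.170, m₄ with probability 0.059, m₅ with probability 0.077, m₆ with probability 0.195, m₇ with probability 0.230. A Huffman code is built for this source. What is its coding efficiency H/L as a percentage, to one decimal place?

97.7%

Entropy H = −Σ p log₂ p ≈ 2.6471 bits.
Huffman merges: 59/1000+3/40→67/500; 77/1000+67/500→211/1000; 17/100+97/500→91/250; 39/200+211/1000→203/500; 23/100+91/250→297/500; 203/500+297/500→1. L = 2709/1000 ≈ 2.7090.
Efficiency = H/L = 2.6471/2.7090 = 97.7%.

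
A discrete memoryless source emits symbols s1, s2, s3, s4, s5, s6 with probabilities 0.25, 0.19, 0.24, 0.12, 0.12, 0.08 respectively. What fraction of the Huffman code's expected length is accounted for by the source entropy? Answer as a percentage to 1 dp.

Entropy H = −Σ p log₂ p ≈ 2.4750 bits.
Huffman merges: 2/25+3/25→1/5; 3/25+19/100→31/100; 1/5+6/25→11/25; 1/4+31/100→14/25; 11/25+14/25→1. L = 251/100 ≈ 2.5100.
Efficiency = H/L = 2.4750/2.5100 = 98.6%.

98.6%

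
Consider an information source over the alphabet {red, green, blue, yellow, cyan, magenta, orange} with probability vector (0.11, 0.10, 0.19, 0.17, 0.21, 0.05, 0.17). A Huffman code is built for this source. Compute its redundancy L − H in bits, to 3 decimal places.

0.054 bits

Entropy H = −Σ p log₂ p ≈ 2.6958 bits.
Huffman merges: 1/20+1/10→3/20; 11/100+3/20→13/50; 17/100+17/100→17/50; 19/100+21/100→2/5; 13/50+17/50→3/5; 2/5+3/5→1. L = 11/4 ≈ 2.7500.
L − H = 2.7500 − 2.6958 = 0.054 bits.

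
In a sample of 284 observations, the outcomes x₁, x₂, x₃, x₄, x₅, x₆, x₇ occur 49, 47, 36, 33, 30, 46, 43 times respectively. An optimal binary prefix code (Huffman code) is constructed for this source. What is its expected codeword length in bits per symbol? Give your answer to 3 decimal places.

2.827 bits/symbol

Probabilities are the counts divided by 284.
Repeatedly combine the two least-probable nodes; the expected code length is the sum of the merged weights.
merge 15/142 + 33/284 → 63/284
merge 9/71 + 43/284 → 79/284
merge 23/142 + 47/284 → 93/284
merge 49/284 + 63/284 → 28/71
merge 79/284 + 93/284 → 43/71
merge 28/71 + 43/71 → 1
L = 63/284 + 79/284 + 93/284 + 28/71 + 43/71 + 1 = 803/284 ≈ 2.827 bits/symbol.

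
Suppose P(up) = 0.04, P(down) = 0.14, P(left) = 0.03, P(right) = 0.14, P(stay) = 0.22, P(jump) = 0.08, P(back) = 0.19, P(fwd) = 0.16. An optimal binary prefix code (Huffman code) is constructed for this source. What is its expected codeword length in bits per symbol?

Repeatedly combine the two least-probable nodes; the expected code length is the sum of the merged weights.
merge 3/100 + 1/25 → 7/100
merge 7/100 + 2/25 → 3/20
merge 7/50 + 7/50 → 7/25
merge 3/20 + 4/25 → 31/100
merge 19/100 + 11/50 → 41/100
merge 7/25 + 31/100 → 59/100
merge 41/100 + 59/100 → 1
L = 7/100 + 3/20 + 7/25 + 31/100 + 41/100 + 59/100 + 1 = 281/100 = 2.81 bits/symbol.

2.81 bits/symbol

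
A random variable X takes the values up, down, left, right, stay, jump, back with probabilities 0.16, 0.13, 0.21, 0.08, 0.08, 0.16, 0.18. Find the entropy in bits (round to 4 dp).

H = −Σ pᵢ log₂ pᵢ.
−0.16·log₂(0.16) = 0.4230
−0.13·log₂(0.13) = 0.3826
−0.21·log₂(0.21) = 0.4728
−0.08·log₂(0.08) = 0.2915
−0.08·log₂(0.08) = 0.2915
−0.16·log₂(0.16) = 0.4230
−0.18·log₂(0.18) = 0.4453
Sum ≈ 2.7298 → 2.7298 bits.

2.7298 bits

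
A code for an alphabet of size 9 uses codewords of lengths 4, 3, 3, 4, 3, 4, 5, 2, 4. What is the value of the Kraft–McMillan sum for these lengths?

0.90625

With common denominator 2^5 = 32: Σ 2^(−ℓᵢ) = 2/32 + 4/32 + 4/32 + 2/32 + 4/32 + 2/32 + 1/32 + 8/32 + 2/32 = 29/32 = 0.90625.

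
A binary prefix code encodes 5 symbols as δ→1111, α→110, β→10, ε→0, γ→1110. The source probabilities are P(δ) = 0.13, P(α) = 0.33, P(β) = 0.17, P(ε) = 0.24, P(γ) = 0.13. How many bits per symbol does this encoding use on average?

2.61 bits/symbol

L̄ = Σ pᵢ·ℓᵢ = 0.13·4 + 0.33·3 + 0.17·2 + 0.24·1 + 0.13·4 = 2.61 bits/symbol.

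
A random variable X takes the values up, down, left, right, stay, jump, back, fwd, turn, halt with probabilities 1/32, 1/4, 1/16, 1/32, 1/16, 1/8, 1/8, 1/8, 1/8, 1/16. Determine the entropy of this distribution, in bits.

Each probability is a power of 1/2, so log₂(1/p) is an integer.
H = Σ p·log₂(1/p) = 1/32·5 + 1/4·2 + 1/16·4 + 1/32·5 + 1/16·4 + 1/8·3 + 1/8·3 + 1/8·3 + 1/8·3 + 1/16·4 = 3.0625 bits.

3.0625 bits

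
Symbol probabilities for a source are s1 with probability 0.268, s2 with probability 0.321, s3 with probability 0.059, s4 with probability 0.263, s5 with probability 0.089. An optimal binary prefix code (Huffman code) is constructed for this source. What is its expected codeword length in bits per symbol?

2.148 bits/symbol

Repeatedly combine the two least-probable nodes; the expected code length is the sum of the merged weights.
merge 59/1000 + 89/1000 → 37/250
merge 37/250 + 263/1000 → 411/1000
merge 67/250 + 321/1000 → 589/1000
merge 411/1000 + 589/1000 → 1
L = 37/250 + 411/1000 + 589/1000 + 1 = 537/250 = 2.148 bits/symbol.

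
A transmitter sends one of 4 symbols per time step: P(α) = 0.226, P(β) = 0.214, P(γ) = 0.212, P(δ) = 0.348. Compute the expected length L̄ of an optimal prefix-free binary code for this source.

Repeatedly combine the two least-probable nodes; the expected code length is the sum of the merged weights.
merge 53/250 + 107/500 → 213/500
merge 113/500 + 87/250 → 287/500
merge 213/500 + 287/500 → 1
L = 213/500 + 287/500 + 1 = 2 bits/symbol.

2 bits/symbol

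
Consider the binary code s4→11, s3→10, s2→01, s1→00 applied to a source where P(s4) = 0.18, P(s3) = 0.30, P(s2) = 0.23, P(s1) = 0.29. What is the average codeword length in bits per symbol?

L̄ = Σ pᵢ·ℓᵢ = 0.18·2 + 0.30·2 + 0.23·2 + 0.29·2 = 2 bits/symbol.

2 bits/symbol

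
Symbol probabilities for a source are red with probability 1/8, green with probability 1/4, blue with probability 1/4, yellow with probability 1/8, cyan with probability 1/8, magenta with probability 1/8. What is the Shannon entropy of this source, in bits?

Each probability is a power of 1/2, so log₂(1/p) is an integer.
H = Σ p·log₂(1/p) = 1/8·3 + 1/4·2 + 1/4·2 + 1/8·3 + 1/8·3 + 1/8·3 = 2.5 bits.

2.5 bits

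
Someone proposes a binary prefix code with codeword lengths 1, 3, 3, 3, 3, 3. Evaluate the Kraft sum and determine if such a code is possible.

1.125; no

With common denominator 2^3 = 8: Σ 2^(−ℓᵢ) = 4/8 + 1/8 + 1/8 + 1/8 + 1/8 + 1/8 = 9/8 = 1.125.
Kraft's inequality requires Σ ≤ 1; here Σ = 1.125 > 1, so no such prefix code exists.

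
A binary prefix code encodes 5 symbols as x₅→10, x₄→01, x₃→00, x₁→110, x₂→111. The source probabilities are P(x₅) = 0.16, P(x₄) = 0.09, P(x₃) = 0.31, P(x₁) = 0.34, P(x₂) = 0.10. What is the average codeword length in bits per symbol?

2.44 bits/symbol

L̄ = Σ pᵢ·ℓᵢ = 0.16·2 + 0.09·2 + 0.31·2 + 0.34·3 + 0.10·3 = 2.44 bits/symbol.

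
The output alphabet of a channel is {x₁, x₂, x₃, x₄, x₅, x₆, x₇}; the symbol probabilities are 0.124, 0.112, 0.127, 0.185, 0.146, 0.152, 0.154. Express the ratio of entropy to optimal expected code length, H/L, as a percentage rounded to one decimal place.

99.1%

Entropy H = −Σ p log₂ p ≈ 2.7897 bits.
Huffman merges: 14/125+31/250→59/250; 127/1000+73/500→273/1000; 19/125+77/500→153/500; 37/200+59/250→421/1000; 273/1000+153/500→579/1000; 421/1000+579/1000→1. L = 563/200 ≈ 2.8150.
Efficiency = H/L = 2.7897/2.8150 = 99.1%.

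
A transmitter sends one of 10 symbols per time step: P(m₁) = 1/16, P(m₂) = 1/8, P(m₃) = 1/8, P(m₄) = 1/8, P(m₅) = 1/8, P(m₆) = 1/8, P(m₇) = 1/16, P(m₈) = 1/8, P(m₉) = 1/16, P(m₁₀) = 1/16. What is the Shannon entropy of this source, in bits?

3.25 bits

Each probability is a power of 1/2, so log₂(1/p) is an integer.
H = Σ p·log₂(1/p) = 1/16·4 + 1/8·3 + 1/8·3 + 1/8·3 + 1/8·3 + 1/8·3 + 1/16·4 + 1/8·3 + 1/16·4 + 1/16·4 = 3.25 bits.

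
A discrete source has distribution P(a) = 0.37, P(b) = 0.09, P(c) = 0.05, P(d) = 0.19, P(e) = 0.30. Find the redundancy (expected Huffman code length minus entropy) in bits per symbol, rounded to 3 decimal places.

0.064 bits

Entropy H = −Σ p log₂ p ≈ 2.0358 bits.
Huffman merges: 1/20+9/100→7/50; 7/50+19/100→33/100; 3/10+33/100→63/100; 37/100+63/100→1. L = 21/10 ≈ 2.1000.
L − H = 2.1000 − 2.0358 = 0.064 bits.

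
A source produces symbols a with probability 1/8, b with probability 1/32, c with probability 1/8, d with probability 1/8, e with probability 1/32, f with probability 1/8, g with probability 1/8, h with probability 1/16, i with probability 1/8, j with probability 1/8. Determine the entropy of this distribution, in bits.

Each probability is a power of 1/2, so log₂(1/p) is an integer.
H = Σ p·log₂(1/p) = 1/8·3 + 1/32·5 + 1/8·3 + 1/8·3 + 1/32·5 + 1/8·3 + 1/8·3 + 1/16·4 + 1/8·3 + 1/8·3 = 3.1875 bits.

3.1875 bits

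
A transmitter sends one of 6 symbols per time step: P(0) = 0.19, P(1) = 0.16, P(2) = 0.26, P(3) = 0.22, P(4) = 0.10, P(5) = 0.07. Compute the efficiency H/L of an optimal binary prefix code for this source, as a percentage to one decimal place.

Entropy H = −Σ p log₂ p ≈ 2.4649 bits.
Huffman merges: 7/100+1/10→17/100; 4/25+17/100→33/100; 19/100+11/50→41/100; 13/50+33/100→59/100; 41/100+59/100→1. L = 5/2 ≈ 2.5000.
Efficiency = H/L = 2.4649/2.5000 = 98.6%.

98.6%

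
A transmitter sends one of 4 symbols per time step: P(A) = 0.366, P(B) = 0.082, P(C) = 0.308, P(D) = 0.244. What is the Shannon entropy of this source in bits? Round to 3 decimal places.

1.846 bits

H = −Σ pᵢ log₂ pᵢ.
−0.366·log₂(0.366) = 0.5307
−0.082·log₂(0.082) = 0.2959
−0.308·log₂(0.308) = 0.5233
−0.244·log₂(0.244) = 0.4966
Sum ≈ 1.8464 → 1.846 bits.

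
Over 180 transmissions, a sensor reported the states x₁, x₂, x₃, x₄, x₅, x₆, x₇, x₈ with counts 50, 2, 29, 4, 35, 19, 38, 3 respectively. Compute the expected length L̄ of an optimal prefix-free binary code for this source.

Probabilities are the counts divided by 180.
Repeatedly combine the two least-probable nodes; the expected code length is the sum of the merged weights.
merge 1/90 + 1/60 → 1/36
merge 1/45 + 1/36 → 1/20
merge 1/20 + 19/180 → 7/45
merge 7/45 + 29/180 → 19/60
merge 7/36 + 19/90 → 73/180
merge 5/18 + 19/60 → 107/180
merge 73/180 + 107/180 → 1
L = 1/36 + 1/20 + 7/45 + 19/60 + 73/180 + 107/180 + 1 = 51/20 = 2.55 bits/symbol.

2.55 bits/symbol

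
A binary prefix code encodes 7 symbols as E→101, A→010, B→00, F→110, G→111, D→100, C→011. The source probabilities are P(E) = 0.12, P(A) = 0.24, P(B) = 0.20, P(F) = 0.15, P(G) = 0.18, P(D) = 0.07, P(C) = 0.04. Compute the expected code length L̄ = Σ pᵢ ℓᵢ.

2.8 bits/symbol

L̄ = Σ pᵢ·ℓᵢ = 0.12·3 + 0.24·3 + 0.20·2 + 0.15·3 + 0.18·3 + 0.07·3 + 0.04·3 = 2.8 bits/symbol.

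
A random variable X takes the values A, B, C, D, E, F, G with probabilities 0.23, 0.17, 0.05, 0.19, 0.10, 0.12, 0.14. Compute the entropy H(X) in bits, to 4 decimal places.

2.6899 bits

H = −Σ pᵢ log₂ pᵢ.
−0.23·log₂(0.23) = 0.4877
−0.17·log₂(0.17) = 0.4346
−0.05·log₂(0.05) = 0.2161
−0.19·log₂(0.19) = 0.4552
−0.10·log₂(0.10) = 0.3322
−0.12·log₂(0.12) = 0.3671
−0.14·log₂(0.14) = 0.3971
Sum ≈ 2.6899 → 2.6899 bits.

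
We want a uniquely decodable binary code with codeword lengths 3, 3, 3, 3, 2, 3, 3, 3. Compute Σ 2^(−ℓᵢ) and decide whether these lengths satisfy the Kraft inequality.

With common denominator 2^3 = 8: Σ 2^(−ℓᵢ) = 1/8 + 1/8 + 1/8 + 1/8 + 2/8 + 1/8 + 1/8 + 1/8 = 9/8 = 1.125.
Kraft's inequality requires Σ ≤ 1; here Σ = 1.125 > 1, so no such prefix code exists.

1.125; no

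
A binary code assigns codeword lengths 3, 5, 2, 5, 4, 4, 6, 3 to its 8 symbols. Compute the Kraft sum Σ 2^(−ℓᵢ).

With common denominator 2^6 = 64: Σ 2^(−ℓᵢ) = 8/64 + 2/64 + 16/64 + 2/64 + 4/64 + 4/64 + 1/64 + 8/64 = 45/64 = 0.703125.

0.703125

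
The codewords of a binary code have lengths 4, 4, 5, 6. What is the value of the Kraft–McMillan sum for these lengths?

0.171875

With common denominator 2^6 = 64: Σ 2^(−ℓᵢ) = 4/64 + 4/64 + 2/64 + 1/64 = 11/64 = 0.171875.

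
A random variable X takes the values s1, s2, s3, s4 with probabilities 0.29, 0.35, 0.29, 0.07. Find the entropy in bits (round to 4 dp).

H = −Σ pᵢ log₂ pᵢ.
−0.29·log₂(0.29) = 0.5179
−0.35·log₂(0.35) = 0.5301
−0.29·log₂(0.29) = 0.5179
−0.07·log₂(0.07) = 0.2686
Sum ≈ 1.8345 → 1.8345 bits.

1.8345 bits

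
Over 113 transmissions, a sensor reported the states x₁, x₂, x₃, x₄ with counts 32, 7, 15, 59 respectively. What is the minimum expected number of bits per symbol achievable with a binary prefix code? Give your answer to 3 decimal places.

Probabilities are the counts divided by 113.
Repeatedly combine the two least-probable nodes; the expected code length is the sum of the merged weights.
merge 7/113 + 15/113 → 22/113
merge 22/113 + 32/113 → 54/113
merge 54/113 + 59/113 → 1
L = 22/113 + 54/113 + 1 = 189/113 ≈ 1.673 bits/symbol.

1.673 bits/symbol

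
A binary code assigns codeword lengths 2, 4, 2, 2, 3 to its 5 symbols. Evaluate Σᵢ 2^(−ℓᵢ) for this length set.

0.9375

With common denominator 2^4 = 16: Σ 2^(−ℓᵢ) = 4/16 + 1/16 + 4/16 + 4/16 + 2/16 = 15/16 = 0.9375.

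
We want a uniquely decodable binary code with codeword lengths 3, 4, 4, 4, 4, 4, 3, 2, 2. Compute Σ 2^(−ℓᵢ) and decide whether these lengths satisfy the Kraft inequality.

With common denominator 2^4 = 16: Σ 2^(−ℓᵢ) = 2/16 + 1/16 + 1/16 + 1/16 + 1/16 + 1/16 + 2/16 + 4/16 + 4/16 = 17/16 = 1.0625.
Kraft's inequality requires Σ ≤ 1; here Σ = 1.0625 > 1, so no such prefix code exists.

1.0625; no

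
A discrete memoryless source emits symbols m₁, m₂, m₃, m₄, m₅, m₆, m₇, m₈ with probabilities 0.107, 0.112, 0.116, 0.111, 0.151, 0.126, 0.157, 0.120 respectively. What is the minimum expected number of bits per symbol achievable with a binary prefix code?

Repeatedly combine the two least-probable nodes; the expected code length is the sum of the merged weights.
merge 107/1000 + 111/1000 → 109/500
merge 14/125 + 29/250 → 57/250
merge 3/25 + 63/500 → 123/500
merge 151/1000 + 157/1000 → 77/250
merge 109/500 + 57/250 → 223/500
merge 123/500 + 77/250 → 277/500
merge 223/500 + 277/500 → 1
L = 109/500 + 57/250 + 123/500 + 77/250 + 223/500 + 277/500 + 1 = 3 bits/symbol.

3 bits/symbol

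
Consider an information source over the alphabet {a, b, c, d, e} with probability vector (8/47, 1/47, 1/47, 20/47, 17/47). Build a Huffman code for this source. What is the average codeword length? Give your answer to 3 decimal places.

1.830 bits/symbol

Repeatedly combine the two least-probable nodes; the expected code length is the sum of the merged weights.
merge 1/47 + 1/47 → 2/47
merge 2/47 + 8/47 → 10/47
merge 10/47 + 17/47 → 27/47
merge 20/47 + 27/47 → 1
L = 2/47 + 10/47 + 27/47 + 1 = 86/47 ≈ 1.830 bits/symbol.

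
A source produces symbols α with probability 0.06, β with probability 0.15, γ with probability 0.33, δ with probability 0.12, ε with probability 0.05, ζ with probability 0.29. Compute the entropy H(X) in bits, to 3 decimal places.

2.283 bits

H = −Σ pᵢ log₂ pᵢ.
−0.06·log₂(0.06) = 0.2435
−0.15·log₂(0.15) = 0.4105
−0.33·log₂(0.33) = 0.5278
−0.12·log₂(0.12) = 0.3671
−0.05·log₂(0.05) = 0.2161
−0.29·log₂(0.29) = 0.5179
Sum ≈ 2.2830 → 2.283 bits.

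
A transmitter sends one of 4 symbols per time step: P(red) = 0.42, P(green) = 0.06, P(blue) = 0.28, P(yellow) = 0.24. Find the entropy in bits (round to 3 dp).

1.778 bits

H = −Σ pᵢ log₂ pᵢ.
−0.42·log₂(0.42) = 0.5256
−0.06·log₂(0.06) = 0.2435
−0.28·log₂(0.28) = 0.5142
−0.24·log₂(0.24) = 0.4941
Sum ≈ 1.7775 → 1.778 bits.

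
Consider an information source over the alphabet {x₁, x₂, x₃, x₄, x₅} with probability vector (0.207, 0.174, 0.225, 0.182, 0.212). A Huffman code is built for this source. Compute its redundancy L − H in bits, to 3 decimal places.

Entropy H = −Σ p log₂ p ≈ 2.3153 bits.
Huffman merges: 87/500+91/500→89/250; 207/1000+53/250→419/1000; 9/40+89/250→581/1000; 419/1000+581/1000→1. L = 589/250 ≈ 2.3560.
L − H = 2.3560 − 2.3153 = 0.041 bits.

0.041 bits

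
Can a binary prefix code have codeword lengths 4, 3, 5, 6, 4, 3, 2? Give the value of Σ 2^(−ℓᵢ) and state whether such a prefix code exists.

With common denominator 2^6 = 64: Σ 2^(−ℓᵢ) = 4/64 + 8/64 + 2/64 + 1/64 + 4/64 + 8/64 + 16/64 = 43/64 = 0.671875.
Kraft's inequality requires Σ ≤ 1; here Σ = 0.671875 ≤ 1, so such a prefix code exists.

0.671875; yes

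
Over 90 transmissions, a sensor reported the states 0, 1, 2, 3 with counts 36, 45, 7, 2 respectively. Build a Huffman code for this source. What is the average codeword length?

Probabilities are the counts divided by 90.
Repeatedly combine the two least-probable nodes; the expected code length is the sum of the merged weights.
merge 1/45 + 7/90 → 1/10
merge 1/10 + 2/5 → 1/2
merge 1/2 + 1/2 → 1
L = 1/10 + 1/2 + 1 = 8/5 = 1.6 bits/symbol.

1.6 bits/symbol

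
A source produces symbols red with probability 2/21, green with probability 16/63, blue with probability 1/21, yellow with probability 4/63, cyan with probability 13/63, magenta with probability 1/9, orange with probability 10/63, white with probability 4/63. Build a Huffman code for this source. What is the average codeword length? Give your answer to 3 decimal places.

2.810 bits/symbol

Repeatedly combine the two least-probable nodes; the expected code length is the sum of the merged weights.
merge 1/21 + 4/63 → 1/9
merge 4/63 + 2/21 → 10/63
merge 1/9 + 1/9 → 2/9
merge 10/63 + 10/63 → 20/63
merge 13/63 + 2/9 → 3/7
merge 16/63 + 20/63 → 4/7
merge 3/7 + 4/7 → 1
L = 1/9 + 10/63 + 2/9 + 20/63 + 3/7 + 4/7 + 1 = 59/21 ≈ 2.810 bits/symbol.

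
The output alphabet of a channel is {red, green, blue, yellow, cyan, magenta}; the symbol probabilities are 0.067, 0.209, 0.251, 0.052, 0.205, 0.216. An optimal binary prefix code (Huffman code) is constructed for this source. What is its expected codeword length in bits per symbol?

Repeatedly combine the two least-probable nodes; the expected code length is the sum of the merged weights.
merge 13/250 + 67/1000 → 119/1000
merge 119/1000 + 41/200 → 81/250
merge 209/1000 + 27/125 → 17/40
merge 251/1000 + 81/250 → 23/40
merge 17/40 + 23/40 → 1
L = 119/1000 + 81/250 + 17/40 + 23/40 + 1 = 2443/1000 = 2.443 bits/symbol.

2.443 bits/symbol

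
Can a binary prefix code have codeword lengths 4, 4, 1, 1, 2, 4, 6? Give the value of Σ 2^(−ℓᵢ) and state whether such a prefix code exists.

With common denominator 2^6 = 64: Σ 2^(−ℓᵢ) = 4/64 + 4/64 + 32/64 + 32/64 + 16/64 + 4/64 + 1/64 = 93/64 = 1.453125.
Kraft's inequality requires Σ ≤ 1; here Σ = 1.453125 > 1, so no such prefix code exists.

1.453125; no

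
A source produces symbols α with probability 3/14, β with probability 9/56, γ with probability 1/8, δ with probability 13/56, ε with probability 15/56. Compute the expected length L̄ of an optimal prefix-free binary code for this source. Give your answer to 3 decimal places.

2.286 bits/symbol

Repeatedly combine the two least-probable nodes; the expected code length is the sum of the merged weights.
merge 1/8 + 9/56 → 2/7
merge 3/14 + 13/56 → 25/56
merge 15/56 + 2/7 → 31/56
merge 25/56 + 31/56 → 1
L = 2/7 + 25/56 + 31/56 + 1 = 16/7 ≈ 2.286 bits/symbol.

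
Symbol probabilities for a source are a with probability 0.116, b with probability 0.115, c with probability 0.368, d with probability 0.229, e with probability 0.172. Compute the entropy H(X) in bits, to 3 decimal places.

H = −Σ pᵢ log₂ pᵢ.
−0.116·log₂(0.116) = 0.3605
−0.115·log₂(0.115) = 0.3588
−0.368·log₂(0.368) = 0.5307
−0.229·log₂(0.229) = 0.4870
−0.172·log₂(0.172) = 0.4368
Sum ≈ 2.1739 → 2.174 bits.

2.174 bits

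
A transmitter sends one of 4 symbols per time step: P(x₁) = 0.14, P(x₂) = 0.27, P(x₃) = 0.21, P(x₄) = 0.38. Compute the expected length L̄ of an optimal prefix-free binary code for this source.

1.97 bits/symbol

Repeatedly combine the two least-probable nodes; the expected code length is the sum of the merged weights.
merge 7/50 + 21/100 → 7/20
merge 27/100 + 7/20 → 31/50
merge 19/50 + 31/50 → 1
L = 7/20 + 31/50 + 1 = 197/100 = 1.97 bits/symbol.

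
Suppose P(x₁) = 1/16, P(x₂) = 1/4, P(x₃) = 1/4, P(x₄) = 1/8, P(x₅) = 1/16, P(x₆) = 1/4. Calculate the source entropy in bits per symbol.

Each probability is a power of 1/2, so log₂(1/p) is an integer.
H = Σ p·log₂(1/p) = 1/16·4 + 1/4·2 + 1/4·2 + 1/8·3 + 1/16·4 + 1/4·2 = 2.375 bits.

2.375 bits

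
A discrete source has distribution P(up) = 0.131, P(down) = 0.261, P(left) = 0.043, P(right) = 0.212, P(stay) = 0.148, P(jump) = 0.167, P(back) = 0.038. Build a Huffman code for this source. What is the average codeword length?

2.608 bits/symbol

Repeatedly combine the two least-probable nodes; the expected code length is the sum of the merged weights.
merge 19/500 + 43/1000 → 81/1000
merge 81/1000 + 131/1000 → 53/250
merge 37/250 + 167/1000 → 63/200
merge 53/250 + 53/250 → 53/125
merge 261/1000 + 63/200 → 72/125
merge 53/125 + 72/125 → 1
L = 81/1000 + 53/250 + 63/200 + 53/125 + 72/125 + 1 = 326/125 = 2.608 bits/symbol.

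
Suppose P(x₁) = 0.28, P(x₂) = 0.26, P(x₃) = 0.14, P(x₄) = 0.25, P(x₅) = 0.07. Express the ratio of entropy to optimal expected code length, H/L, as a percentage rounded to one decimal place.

98.9%

Entropy H = −Σ p log₂ p ≈ 2.1852 bits.
Huffman merges: 7/100+7/50→21/100; 21/100+1/4→23/50; 13/50+7/25→27/50; 23/50+27/50→1. L = 221/100 ≈ 2.2100.
Efficiency = H/L = 2.1852/2.2100 = 98.9%.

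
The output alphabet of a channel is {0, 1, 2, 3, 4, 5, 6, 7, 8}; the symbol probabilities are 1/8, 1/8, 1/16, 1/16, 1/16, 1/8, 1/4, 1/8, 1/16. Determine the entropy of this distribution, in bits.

3 bits

Each probability is a power of 1/2, so log₂(1/p) is an integer.
H = Σ p·log₂(1/p) = 1/8·3 + 1/8·3 + 1/16·4 + 1/16·4 + 1/16·4 + 1/8·3 + 1/4·2 + 1/8·3 + 1/16·4 = 3 bits.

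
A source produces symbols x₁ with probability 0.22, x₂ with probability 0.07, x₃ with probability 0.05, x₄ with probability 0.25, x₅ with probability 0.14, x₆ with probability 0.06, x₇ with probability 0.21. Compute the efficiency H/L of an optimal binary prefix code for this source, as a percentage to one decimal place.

98.8%

Entropy H = −Σ p log₂ p ≈ 2.5787 bits.
Huffman merges: 1/20+3/50→11/100; 7/100+11/100→9/50; 7/50+9/50→8/25; 21/100+11/50→43/100; 1/4+8/25→57/100; 43/100+57/100→1. L = 261/100 ≈ 2.6100.
Efficiency = H/L = 2.5787/2.6100 = 98.8%.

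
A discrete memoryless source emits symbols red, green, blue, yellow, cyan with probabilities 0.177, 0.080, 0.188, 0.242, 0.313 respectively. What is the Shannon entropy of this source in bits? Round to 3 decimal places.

H = −Σ pᵢ log₂ pᵢ.
−0.177·log₂(0.177) = 0.4422
−0.080·log₂(0.080) = 0.2915
−0.188·log₂(0.188) = 0.4533
−0.242·log₂(0.242) = 0.4954
−0.313·log₂(0.313) = 0.5245
Sum ≈ 2.2069 → 2.207 bits.

2.207 bits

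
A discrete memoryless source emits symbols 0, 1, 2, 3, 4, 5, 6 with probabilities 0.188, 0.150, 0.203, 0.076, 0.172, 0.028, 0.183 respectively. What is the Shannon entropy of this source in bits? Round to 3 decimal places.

H = −Σ pᵢ log₂ pᵢ.
−0.188·log₂(0.188) = 0.4533
−0.150·log₂(0.150) = 0.4105
−0.203·log₂(0.203) = 0.4670
−0.076·log₂(0.076) = 0.2826
−0.172·log₂(0.172) = 0.4368
−0.028·log₂(0.028) = 0.1444
−0.183·log₂(0.183) = 0.4484
Sum ≈ 2.6430 → 2.643 bits.

2.643 bits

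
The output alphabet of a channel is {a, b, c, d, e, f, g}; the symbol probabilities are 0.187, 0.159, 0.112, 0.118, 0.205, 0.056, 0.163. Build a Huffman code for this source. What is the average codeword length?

2.776 bits/symbol

Repeatedly combine the two least-probable nodes; the expected code length is the sum of the merged weights.
merge 7/125 + 14/125 → 21/125
merge 59/500 + 159/1000 → 277/1000
merge 163/1000 + 21/125 → 331/1000
merge 187/1000 + 41/200 → 49/125
merge 277/1000 + 331/1000 → 76/125
merge 49/125 + 76/125 → 1
L = 21/125 + 277/1000 + 331/1000 + 49/125 + 76/125 + 1 = 347/125 = 2.776 bits/symbol.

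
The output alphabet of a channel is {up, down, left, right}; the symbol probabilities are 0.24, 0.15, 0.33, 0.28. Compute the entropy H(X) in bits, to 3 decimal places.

1.947 bits

H = −Σ pᵢ log₂ pᵢ.
−0.24·log₂(0.24) = 0.4941
−0.15·log₂(0.15) = 0.4105
−0.33·log₂(0.33) = 0.5278
−0.28·log₂(0.28) = 0.5142
Sum ≈ 1.9467 → 1.947 bits.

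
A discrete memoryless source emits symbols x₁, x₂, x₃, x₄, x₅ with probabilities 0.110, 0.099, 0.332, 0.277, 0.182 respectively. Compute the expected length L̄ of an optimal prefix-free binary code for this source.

Repeatedly combine the two least-probable nodes; the expected code length is the sum of the merged weights.
merge 99/1000 + 11/100 → 209/1000
merge 91/500 + 209/1000 → 391/1000
merge 277/1000 + 83/250 → 609/1000
merge 391/1000 + 609/1000 → 1
L = 209/1000 + 391/1000 + 609/1000 + 1 = 2209/1000 = 2.209 bits/symbol.

2.209 bits/symbol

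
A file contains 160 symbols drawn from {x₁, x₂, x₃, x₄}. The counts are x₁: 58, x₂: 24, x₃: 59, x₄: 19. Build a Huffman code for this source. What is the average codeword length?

1.9 bits/symbol

Probabilities are the counts divided by 160.
Repeatedly combine the two least-probable nodes; the expected code length is the sum of the merged weights.
merge 19/160 + 3/20 → 43/160
merge 43/160 + 29/80 → 101/160
merge 59/160 + 101/160 → 1
L = 43/160 + 101/160 + 1 = 19/10 = 1.9 bits/symbol.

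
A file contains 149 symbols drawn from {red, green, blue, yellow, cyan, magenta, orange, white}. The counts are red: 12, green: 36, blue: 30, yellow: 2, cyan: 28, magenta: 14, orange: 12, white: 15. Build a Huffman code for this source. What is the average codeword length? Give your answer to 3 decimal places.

2.826 bits/symbol

Probabilities are the counts divided by 149.
Repeatedly combine the two least-probable nodes; the expected code length is the sum of the merged weights.
merge 2/149 + 12/149 → 14/149
merge 12/149 + 14/149 → 26/149
merge 14/149 + 15/149 → 29/149
merge 26/149 + 28/149 → 54/149
merge 29/149 + 30/149 → 59/149
merge 36/149 + 54/149 → 90/149
merge 59/149 + 90/149 → 1
L = 14/149 + 26/149 + 29/149 + 54/149 + 59/149 + 90/149 + 1 = 421/149 ≈ 2.826 bits/symbol.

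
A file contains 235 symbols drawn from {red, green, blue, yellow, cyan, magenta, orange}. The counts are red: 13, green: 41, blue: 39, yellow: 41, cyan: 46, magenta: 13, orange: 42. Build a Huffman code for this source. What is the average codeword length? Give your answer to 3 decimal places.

Probabilities are the counts divided by 235.
Repeatedly combine the two least-probable nodes; the expected code length is the sum of the merged weights.
merge 13/235 + 13/235 → 26/235
merge 26/235 + 39/235 → 13/47
merge 41/235 + 41/235 → 82/235
merge 42/235 + 46/235 → 88/235
merge 13/47 + 82/235 → 147/235
merge 88/235 + 147/235 → 1
L = 26/235 + 13/47 + 82/235 + 88/235 + 147/235 + 1 = 643/235 ≈ 2.736 bits/symbol.

2.736 bits/symbol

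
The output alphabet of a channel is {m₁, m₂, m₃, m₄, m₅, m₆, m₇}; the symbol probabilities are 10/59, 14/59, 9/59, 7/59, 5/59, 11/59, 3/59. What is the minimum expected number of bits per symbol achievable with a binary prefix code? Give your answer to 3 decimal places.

2.712 bits/symbol

Repeatedly combine the two least-probable nodes; the expected code length is the sum of the merged weights.
merge 3/59 + 5/59 → 8/59
merge 7/59 + 8/59 → 15/59
merge 9/59 + 10/59 → 19/59
merge 11/59 + 14/59 → 25/59
merge 15/59 + 19/59 → 34/59
merge 25/59 + 34/59 → 1
L = 8/59 + 15/59 + 19/59 + 25/59 + 34/59 + 1 = 160/59 ≈ 2.712 bits/symbol.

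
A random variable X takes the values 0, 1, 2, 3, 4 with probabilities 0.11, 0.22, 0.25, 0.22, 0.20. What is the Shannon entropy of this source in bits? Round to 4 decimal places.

H = −Σ pᵢ log₂ pᵢ.
−0.11·log₂(0.11) = 0.3503
−0.22·log₂(0.22) = 0.4806
−0.25·log₂(0.25) = 0.5000
−0.22·log₂(0.22) = 0.4806
−0.20·log₂(0.20) = 0.4644
Sum ≈ 2.2758 → 2.2758 bits.

2.2758 bits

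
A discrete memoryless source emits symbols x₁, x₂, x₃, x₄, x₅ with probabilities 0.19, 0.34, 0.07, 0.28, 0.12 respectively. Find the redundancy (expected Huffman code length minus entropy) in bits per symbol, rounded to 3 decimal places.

0.056 bits

Entropy H = −Σ p log₂ p ≈ 2.1342 bits.
Huffman merges: 7/100+3/25→19/100; 19/100+19/100→19/50; 7/25+17/50→31/50; 19/50+31/50→1. L = 219/100 ≈ 2.1900.
L − H = 2.1900 − 2.1342 = 0.056 bits.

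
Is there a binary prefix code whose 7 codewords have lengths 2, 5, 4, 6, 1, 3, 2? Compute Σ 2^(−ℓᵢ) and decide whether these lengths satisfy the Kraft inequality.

1.234375; no

With common denominator 2^6 = 64: Σ 2^(−ℓᵢ) = 16/64 + 2/64 + 4/64 + 1/64 + 32/64 + 8/64 + 16/64 = 79/64 = 1.234375.
Kraft's inequality requires Σ ≤ 1; here Σ = 1.234375 > 1, so no such prefix code exists.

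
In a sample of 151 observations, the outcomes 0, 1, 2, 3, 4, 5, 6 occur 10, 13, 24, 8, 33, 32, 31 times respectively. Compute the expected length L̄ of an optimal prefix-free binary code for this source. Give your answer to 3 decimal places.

2.689 bits/symbol

Probabilities are the counts divided by 151.
Repeatedly combine the two least-probable nodes; the expected code length is the sum of the merged weights.
merge 8/151 + 10/151 → 18/151
merge 13/151 + 18/151 → 31/151
merge 24/151 + 31/151 → 55/151
merge 31/151 + 32/151 → 63/151
merge 33/151 + 55/151 → 88/151
merge 63/151 + 88/151 → 1
L = 18/151 + 31/151 + 55/151 + 63/151 + 88/151 + 1 = 406/151 ≈ 2.689 bits/symbol.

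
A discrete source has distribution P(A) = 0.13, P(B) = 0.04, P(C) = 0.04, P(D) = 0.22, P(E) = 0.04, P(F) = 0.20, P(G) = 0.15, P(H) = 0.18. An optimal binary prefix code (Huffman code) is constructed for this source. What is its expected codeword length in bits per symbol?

2.78 bits/symbol

Repeatedly combine the two least-probable nodes; the expected code length is the sum of the merged weights.
merge 1/25 + 1/25 → 2/25
merge 1/25 + 2/25 → 3/25
merge 3/25 + 13/100 → 1/4
merge 3/20 + 9/50 → 33/100
merge 1/5 + 11/50 → 21/50
merge 1/4 + 33/100 → 29/50
merge 21/50 + 29/50 → 1
L = 2/25 + 3/25 + 1/4 + 33/100 + 21/50 + 29/50 + 1 = 139/50 = 2.78 bits/symbol.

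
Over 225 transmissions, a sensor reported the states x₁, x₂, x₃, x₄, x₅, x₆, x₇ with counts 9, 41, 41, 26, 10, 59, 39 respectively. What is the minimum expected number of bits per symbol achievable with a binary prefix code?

Probabilities are the counts divided by 225.
Repeatedly combine the two least-probable nodes; the expected code length is the sum of the merged weights.
merge 1/25 + 2/45 → 19/225
merge 19/225 + 26/225 → 1/5
merge 13/75 + 41/225 → 16/45
merge 41/225 + 1/5 → 86/225
merge 59/225 + 16/45 → 139/225
merge 86/225 + 139/225 → 1
L = 19/225 + 1/5 + 16/45 + 86/225 + 139/225 + 1 = 66/25 = 2.64 bits/symbol.

2.64 bits/symbol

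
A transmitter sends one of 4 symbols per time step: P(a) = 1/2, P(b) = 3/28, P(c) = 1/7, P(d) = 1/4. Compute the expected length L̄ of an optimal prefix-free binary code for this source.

Repeatedly combine the two least-probable nodes; the expected code length is the sum of the merged weights.
merge 3/28 + 1/7 → 1/4
merge 1/4 + 1/4 → 1/2
merge 1/2 + 1/2 → 1
L = 1/4 + 1/2 + 1 = 7/4 = 1.75 bits/symbol.

1.75 bits/symbol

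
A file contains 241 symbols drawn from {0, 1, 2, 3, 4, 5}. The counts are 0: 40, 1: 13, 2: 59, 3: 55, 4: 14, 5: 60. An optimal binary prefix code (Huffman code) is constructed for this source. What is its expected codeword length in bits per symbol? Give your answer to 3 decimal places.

2.390 bits/symbol

Probabilities are the counts divided by 241.
Repeatedly combine the two least-probable nodes; the expected code length is the sum of the merged weights.
merge 13/241 + 14/241 → 27/241
merge 27/241 + 40/241 → 67/241
merge 55/241 + 59/241 → 114/241
merge 60/241 + 67/241 → 127/241
merge 114/241 + 127/241 → 1
L = 27/241 + 67/241 + 114/241 + 127/241 + 1 = 576/241 ≈ 2.390 bits/symbol.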